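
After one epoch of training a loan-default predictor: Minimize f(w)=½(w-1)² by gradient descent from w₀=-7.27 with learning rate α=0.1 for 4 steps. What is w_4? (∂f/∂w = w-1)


step 1: grad = -7.27-1 = -8.27; w = -7.27 - 0.1·(-8.27) = -6.443
step 2: grad = -6.443-1 = -7.443; w = -6.443 - 0.1·(-7.443) = -5.6987
step 3: grad = -5.6987-1 = -6.6987; w = -5.6987 - 0.1·(-6.6987) = -5.02883
step 4: grad = -5.02883-1 = -6.02883; w = -5.02883 - 0.1·(-6.02883) = -4.425947

-4.425947


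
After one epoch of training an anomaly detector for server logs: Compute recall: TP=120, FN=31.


Recall = TP/(TP+FN)
= 120/(120+31)
= 120/151 = 79.47%

79.47%


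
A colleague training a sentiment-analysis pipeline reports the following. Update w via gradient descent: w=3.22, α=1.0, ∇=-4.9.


w_new = w - α·∇
= 3.22 - 1.0·-4.9
= 3.22 + 4.9
= 8.12

8.12


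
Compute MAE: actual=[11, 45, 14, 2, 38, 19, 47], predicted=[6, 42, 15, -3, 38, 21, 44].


Absolute errors: |11-6|=5, |45-42|=3, |14-15|=1, |2+ 3|=5, |38-38|=0, |19-21|=2, |47-44|=3
Sum = 19
MAE = 19/7 = 19/7

19/7


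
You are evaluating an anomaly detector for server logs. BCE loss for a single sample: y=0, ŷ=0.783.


BCE = -[y·ln(p) + (1-y)·ln(1-p)]
= -0 - 1·ln(1-0.783)
= -ln(0.217) = 1.5279

1.5279


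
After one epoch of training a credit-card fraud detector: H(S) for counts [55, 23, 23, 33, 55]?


Probabilities: [55/189, 23/189, 23/189, 33/189, 55/189] ≈ [0.291, 0.1217, 0.1217, 0.1746, 0.291]
H = -((55/189)·log₂(55/189) + (23/189)·log₂(23/189) + (23/189)·log₂(23/189) + (33/189)·log₂(33/189) + (55/189)·log₂(55/189))
  = 2.2157 bits

2.2157 bits


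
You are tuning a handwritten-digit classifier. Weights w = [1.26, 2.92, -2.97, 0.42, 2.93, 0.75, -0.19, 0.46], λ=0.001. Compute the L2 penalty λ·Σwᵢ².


‖w‖₂² = (1.26)² + (2.92)² + (-2.97)² + (0.42)² + (2.93)² + (0.75)² + (-0.19)² + (0.46)²
     = 1.5876 + 8.5264 + 8.8209 + 0.1764 + 8.5849 + 0.5625 + 0.0361 + 0.2116
     = 28.5064
λ·‖w‖₂² = 0.001·28.5064 = 0.028506

0.028506


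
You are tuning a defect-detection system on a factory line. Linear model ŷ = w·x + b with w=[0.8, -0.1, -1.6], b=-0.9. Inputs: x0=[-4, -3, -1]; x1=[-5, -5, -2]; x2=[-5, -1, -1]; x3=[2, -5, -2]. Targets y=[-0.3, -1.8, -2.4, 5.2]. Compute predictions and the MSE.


ŷ0 = (0.8)·(-4) + (-0.1)·(-3) + (-1.6)·(-1) - 0.9 = -2.2
ŷ1 = (0.8)·(-5) + (-0.1)·(-5) + (-1.6)·(-2) - 0.9 = -1.2
ŷ2 = (0.8)·(-5) + (-0.1)·(-1) + (-1.6)·(-1) - 0.9 = -3.2
ŷ3 = (0.8)·(2) + (-0.1)·(-5) + (-1.6)·(-2) - 0.9 = 4.4
errors² = [3.61, 0.36, 0.64, 0.64]
MSE = 5.2500/4 = 1.3125

1.3125


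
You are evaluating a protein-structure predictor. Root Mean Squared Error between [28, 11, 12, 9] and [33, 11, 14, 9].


MSE = 29/4 = 7.25
RMSE = √(29/4) = 2.6926

2.6926


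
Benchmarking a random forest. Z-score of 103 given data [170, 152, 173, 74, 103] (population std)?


μ = 134.4, σ = 39.2459
z = (103 - 134.4)/39.2459 = -0.8001

-0.8001


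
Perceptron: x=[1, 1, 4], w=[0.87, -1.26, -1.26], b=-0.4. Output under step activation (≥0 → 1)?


z = (1)·(0.87) + (1)·(-1.26) + (4)·(-1.26) - 0.4
  = -5.83
step(z) = 0 (z<0)

0


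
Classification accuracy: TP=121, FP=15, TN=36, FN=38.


Accuracy = (TP+TN)/(TP+TN+FP+FN)
= (121+36)/(210)
= 157/210 = 74.76%

74.76%


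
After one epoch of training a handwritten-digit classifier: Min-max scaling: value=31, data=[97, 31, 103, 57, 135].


min=31, max=135
(31-31)/(135-31) = 0/104 = 0.0

0.0


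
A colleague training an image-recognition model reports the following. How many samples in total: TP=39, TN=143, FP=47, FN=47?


Total = TP + TN + FP + FN
= 39 + 143 + 47 + 47
= 276
(Predicted positive: 86, predicted negative: 190)

276


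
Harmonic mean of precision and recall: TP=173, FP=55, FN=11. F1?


Precision = 173/228 = 0.7588
Recall = 173/184 = 0.9402
F1 = 2·P·R/(P+R) = 2·TP/(2·TP+FP+FN) = 346/(346+55+11) = 346/412 = 0.8398

0.8398


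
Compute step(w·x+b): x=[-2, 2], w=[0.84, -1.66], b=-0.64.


z = (-2)·(0.84) + (2)·(-1.66) - 0.64
  = -5.64
step(z) = 0 (z<0)

0


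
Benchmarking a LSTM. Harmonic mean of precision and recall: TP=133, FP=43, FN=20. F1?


Precision = 133/176 = 0.7557
Recall = 133/153 = 0.8693
F1 = 2·P·R/(P+R) = 2·TP/(2·TP+FP+FN) = 266/(266+43+20) = 266/329 = 0.8085

0.8085


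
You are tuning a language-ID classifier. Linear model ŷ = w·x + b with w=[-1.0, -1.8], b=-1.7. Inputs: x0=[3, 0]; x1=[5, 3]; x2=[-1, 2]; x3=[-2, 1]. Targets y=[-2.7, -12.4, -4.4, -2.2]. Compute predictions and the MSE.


ŷ0 = (-1.0)·(3) + (-1.8)·(0) - 1.7 = -4.7
ŷ1 = (-1.0)·(5) + (-1.8)·(3) - 1.7 = -12.1
ŷ2 = (-1.0)·(-1) + (-1.8)·(2) - 1.7 = -4.3
ŷ3 = (-1.0)·(-2) + (-1.8)·(1) - 1.7 = -1.5
errors² = [4.0, 0.09, 0.01, 0.49]
MSE = 4.5900/4 = 1.1475

1.1475


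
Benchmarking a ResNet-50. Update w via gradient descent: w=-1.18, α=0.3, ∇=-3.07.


w_new = w - α·∇
= -1.18 - 0.3·-3.07
= -1.18 + 0.921
= -0.259

-0.259


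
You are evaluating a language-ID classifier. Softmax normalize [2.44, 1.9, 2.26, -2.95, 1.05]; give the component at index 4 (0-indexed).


Exponentials: e^2.44=11.473, e^1.9=6.6859, e^2.26=9.5831, e^-2.95=0.0523, e^1.05=2.8577
Sum = 30.652
Softmax = [0.3743, 0.2181, 0.3126, 0.0017, 0.0932]
p[4] = 2.8577/30.652 = 0.0932

0.0932


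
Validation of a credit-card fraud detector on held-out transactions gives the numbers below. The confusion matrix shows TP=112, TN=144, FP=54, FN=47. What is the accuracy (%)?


Accuracy = (TP+TN)/(TP+TN+FP+FN)
= (112+144)/(357)
= 256/357 = 71.71%

71.71%


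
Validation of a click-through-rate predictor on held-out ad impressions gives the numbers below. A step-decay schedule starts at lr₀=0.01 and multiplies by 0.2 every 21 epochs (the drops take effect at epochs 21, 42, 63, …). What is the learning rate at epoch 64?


n_drops = ⌊64/21⌋ = 3
lr = 0.01·0.2^3 = 0.01·0.008 = 0.00008

0.00008


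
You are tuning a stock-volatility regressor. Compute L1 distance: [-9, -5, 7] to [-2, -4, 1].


d = |-9+ 2| + |-5+ 4| + |7-1|
  = 7 + 1 + 6
  = 14

14


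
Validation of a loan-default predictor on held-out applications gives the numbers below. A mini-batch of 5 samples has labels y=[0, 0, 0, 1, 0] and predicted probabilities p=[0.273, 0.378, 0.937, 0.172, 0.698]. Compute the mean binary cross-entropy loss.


L[0] = -ln(1-0.273) = -ln(0.727) = 0.3188
L[1] = -ln(1-0.378) = -ln(0.622) = 0.4748
L[2] = -ln(1-0.937) = -ln(0.063) = 2.7646
L[3] = -ln(0.172) = 1.7603
L[4] = -ln(1-0.698) = -ln(0.302) = 1.1973
mean = (0.3188 + 0.4748 + 2.7646 + 1.7603 + 1.1973)/5 = 1.3032

1.3032


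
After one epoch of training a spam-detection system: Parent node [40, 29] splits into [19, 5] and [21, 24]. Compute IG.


Parent = [40, 29], H_parent = 0.9816
H_left = 0.7383 (n=24), H_right = 0.9968 (n=45)
H_children = (24/69)·0.7383 + (45/69)·0.9968 = 0.9069
IG = 0.9816 - 0.9069 = 0.0747

0.0747


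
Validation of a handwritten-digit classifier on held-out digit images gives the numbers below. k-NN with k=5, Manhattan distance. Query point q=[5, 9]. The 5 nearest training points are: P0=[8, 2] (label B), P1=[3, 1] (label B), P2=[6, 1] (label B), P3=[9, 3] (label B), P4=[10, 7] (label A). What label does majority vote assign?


d(q,P0) = 10  (label B)
d(q,P1) = 10  (label B)
d(q,P2) = 9  (label B)
d(q,P3) = 10  (label B)
d(q,P4) = 7  (label A)
Votes: A=1, B=4
Majority → B

B


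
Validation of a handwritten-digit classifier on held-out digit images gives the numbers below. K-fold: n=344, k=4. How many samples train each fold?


Fold size = 344/4 = 86
Training per fold = 344 - 86 = 258

258


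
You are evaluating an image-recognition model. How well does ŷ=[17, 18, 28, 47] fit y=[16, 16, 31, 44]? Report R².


ȳ = 26.75
SS_res = Σ(y-ŷ)² = 23
SS_tot = Σ(y-ȳ)² = 546.75
R² = 1 - SS_res/SS_tot = 1 - 0.0421 = 0.9579

0.9579


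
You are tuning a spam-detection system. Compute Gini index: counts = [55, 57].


Probabilities: [55/112, 57/112] ≈ [0.4911, 0.5089]
Σpᵢ² = (3025 + 3249)/112² = 6274/12544
Gini = 1 - Σpᵢ² = 1 - 6274/12544 = 0.4998

0.4998


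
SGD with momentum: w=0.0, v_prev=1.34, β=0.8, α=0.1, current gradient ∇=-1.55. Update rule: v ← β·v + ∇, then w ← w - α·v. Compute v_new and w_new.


v_new = 0.8·1.34 - 1.55 = 1.072 - 1.55 = -0.478
w_new = 0.0 - 0.1·-0.478 = 0.0 + 0.0478 = 0.0478

v_new=-0.478, w_new=0.0478


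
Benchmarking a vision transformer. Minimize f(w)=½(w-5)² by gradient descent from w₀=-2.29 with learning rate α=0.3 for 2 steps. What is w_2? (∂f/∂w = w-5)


step 1: grad = -2.29-5 = -7.29; w = -2.29 - 0.3·(-7.29) = -0.103
step 2: grad = -0.103-5 = -5.103; w = -0.103 - 0.3·(-5.103) = 1.4279

1.4279


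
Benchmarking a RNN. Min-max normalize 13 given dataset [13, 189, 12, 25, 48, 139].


min=12, max=189
(13-12)/(189-12) = 1/177 = 0.0056

0.0056


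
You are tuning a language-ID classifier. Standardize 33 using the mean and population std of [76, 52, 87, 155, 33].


μ = 80.6, σ = 41.6682
z = (33 - 80.6)/41.6682 = -1.1424

-1.1424


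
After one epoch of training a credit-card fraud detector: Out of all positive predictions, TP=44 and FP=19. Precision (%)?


Precision = TP/(TP+FP)
= 44/(44+19)
= 44/63 = 69.84%

69.84%


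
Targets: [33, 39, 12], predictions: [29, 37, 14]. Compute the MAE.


Absolute errors: |33-29|=4, |39-37|=2, |12-14|=2
Sum = 8
MAE = 8/3 = 8/3

8/3


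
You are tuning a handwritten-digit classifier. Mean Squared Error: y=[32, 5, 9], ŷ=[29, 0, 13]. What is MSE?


Squared errors: (32-29)²=9, (5-0)²=25, (9-13)²=16
Sum = 50
MSE = 50/3 = 50/3

50/3


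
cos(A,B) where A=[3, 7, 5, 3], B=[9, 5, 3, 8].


A·B = 3·9 + 7·5 + 5·3 + 3·8 = 101
‖A‖ = √92 = 9.5917, ‖B‖ = √179 = 13.3791
cos = 101/(√92·√179) = 101/√16468 = 0.787

0.787


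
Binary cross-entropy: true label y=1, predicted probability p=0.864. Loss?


BCE = -[y·ln(p) + (1-y)·ln(1-p)]
= -1·ln(0.864) - 0
= -ln(0.864) = 0.1462

0.1462


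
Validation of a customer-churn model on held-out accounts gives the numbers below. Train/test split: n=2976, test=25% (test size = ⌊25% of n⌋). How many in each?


Test = ⌊2976·25/100⌋ = 744
Train = 2976 - 744 = 2232

Train: 2232, Test: 744


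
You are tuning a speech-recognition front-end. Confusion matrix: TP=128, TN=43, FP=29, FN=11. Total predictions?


Total = TP + TN + FP + FN
= 128 + 43 + 29 + 11
= 211
(Predicted positive: 157, predicted negative: 54)

211


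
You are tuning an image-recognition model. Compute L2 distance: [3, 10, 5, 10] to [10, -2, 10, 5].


d = √((3-10)² + (10+ 2)² + (5-10)² + (10-5)²)
  = √(49 + 144 + 25 + 25)
  = √243 = 15.5885

15.5885


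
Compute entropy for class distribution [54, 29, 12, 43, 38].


Probabilities: [54/176, 29/176, 12/176, 43/176, 38/176] ≈ [0.3068, 0.1648, 0.0682, 0.2443, 0.2159]
H = -((54/176)·log₂(54/176) + (29/176)·log₂(29/176) + (12/176)·log₂(12/176) + (43/176)·log₂(43/176) + (38/176)·log₂(38/176))
  = 2.19 bits

2.19 bits


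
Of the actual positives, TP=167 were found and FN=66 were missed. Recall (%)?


Recall = TP/(TP+FN)
= 167/(167+66)
= 167/233 = 71.67%

71.67%


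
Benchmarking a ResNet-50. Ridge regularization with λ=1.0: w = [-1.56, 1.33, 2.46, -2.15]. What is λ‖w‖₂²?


‖w‖₂² = (-1.56)² + (1.33)² + (2.46)² + (-2.15)²
     = 2.4336 + 1.7689 + 6.0516 + 4.6225
     = 14.8766
λ·‖w‖₂² = 1.0·14.8766 = 14.8766

14.8766


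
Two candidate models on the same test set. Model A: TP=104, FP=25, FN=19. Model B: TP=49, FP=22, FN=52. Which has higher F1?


Model A: P=104/129=0.8062, R=104/123=0.8455, F1=2PR/(P+R)=2TP/(2TP+FP+FN)=208/252=0.8254
Model B: P=49/71=0.6901, R=49/101=0.4851, F1=2PR/(P+R)=2TP/(2TP+FP+FN)=98/172=0.5698
0.8254 > 0.5698 → Model A

Model A


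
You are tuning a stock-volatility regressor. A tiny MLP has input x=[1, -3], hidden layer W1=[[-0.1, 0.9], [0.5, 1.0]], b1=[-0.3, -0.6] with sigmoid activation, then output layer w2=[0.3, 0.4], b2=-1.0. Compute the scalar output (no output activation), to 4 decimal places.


z1[0] = (-0.1)·(1) + (0.9)·(-3) - 0.3 = -3.1
z1[1] = (0.5)·(1) + (1.0)·(-3) - 0.6 = -3.1
h = sigmoid(z1) = [0.0431, 0.0431]
output = (0.3)·(0.0431) + (0.4)·(0.0431) - 1.0 = -0.9698

-0.9698


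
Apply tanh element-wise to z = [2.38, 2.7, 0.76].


tanh(2.38) = 0.983
tanh(2.7) = 0.991
tanh(0.76) = 0.6411
result = [0.983, 0.991, 0.6411]

[0.983, 0.991, 0.6411]


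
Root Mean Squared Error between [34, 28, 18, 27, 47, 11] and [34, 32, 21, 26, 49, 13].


MSE = 34/6 = 5.6667
RMSE = √(34/6) = 2.3805

2.3805


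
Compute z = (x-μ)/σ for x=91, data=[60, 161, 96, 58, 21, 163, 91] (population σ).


μ = 92.8571, σ = 49.331
z = (91 - 92.8571)/49.331 = -0.0376

-0.0376


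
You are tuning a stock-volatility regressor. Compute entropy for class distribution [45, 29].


Probabilities: [45/74, 29/74] ≈ [0.6081, 0.3919]
H = -((45/74)·log₂(45/74) + (29/74)·log₂(29/74))
  = 0.966 bits

0.966 bits


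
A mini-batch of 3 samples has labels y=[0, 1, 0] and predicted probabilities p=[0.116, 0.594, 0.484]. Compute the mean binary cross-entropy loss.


L[0] = -ln(1-0.116) = -ln(0.884) = 0.1233
L[1] = -ln(0.594) = 0.5209
L[2] = -ln(1-0.484) = -ln(0.516) = 0.6616
mean = (0.1233 + 0.5209 + 0.6616)/3 = 0.4353

0.4353


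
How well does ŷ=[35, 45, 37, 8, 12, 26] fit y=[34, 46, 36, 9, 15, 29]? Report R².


ȳ = 28.1667
SS_res = Σ(y-ŷ)² = 22
SS_tot = Σ(y-ȳ)² = 954.83
R² = 1 - SS_res/SS_tot = 1 - 0.023 = 0.977

0.977


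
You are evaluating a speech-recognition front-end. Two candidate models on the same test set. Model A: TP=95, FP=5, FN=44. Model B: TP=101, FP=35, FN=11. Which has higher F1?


Model A: P=95/100=0.95, R=95/139=0.6835, F1=2PR/(P+R)=2TP/(2TP+FP+FN)=190/239=0.795
Model B: P=101/136=0.7426, R=101/112=0.9018, F1=2PR/(P+R)=2TP/(2TP+FP+FN)=202/248=0.8145
0.795 < 0.8145 → Model B

Model B


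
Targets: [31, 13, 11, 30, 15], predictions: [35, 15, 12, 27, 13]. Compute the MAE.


Absolute errors: |31-35|=4, |13-15|=2, |11-12|=1, |30-27|=3, |15-13|=2
Sum = 12
MAE = 12/5 = 12/5

12/5


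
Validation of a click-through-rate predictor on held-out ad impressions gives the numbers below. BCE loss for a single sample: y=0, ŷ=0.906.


BCE = -[y·ln(p) + (1-y)·ln(1-p)]
= -0 - 1·ln(1-0.906)
= -ln(0.094) = 2.3645

2.3645


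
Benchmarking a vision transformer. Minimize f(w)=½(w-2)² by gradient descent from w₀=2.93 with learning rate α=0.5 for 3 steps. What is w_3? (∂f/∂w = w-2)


step 1: grad = 2.93-2 = 0.93; w = 2.93 - 0.5·(0.93) = 2.465
step 2: grad = 2.465-2 = 0.465; w = 2.465 - 0.5·(0.465) = 2.2325
step 3: grad = 2.2325-2 = 0.2325; w = 2.2325 - 0.5·(0.2325) = 2.11625

2.11625


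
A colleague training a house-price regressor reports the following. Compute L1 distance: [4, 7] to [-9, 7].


d = |4+ 9| + |7-7|
  = 13 + 0
  = 13

13


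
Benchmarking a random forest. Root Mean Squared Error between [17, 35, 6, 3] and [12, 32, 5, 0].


MSE = 44/4 = 11
RMSE = √(44/4) = 3.3166

3.3166


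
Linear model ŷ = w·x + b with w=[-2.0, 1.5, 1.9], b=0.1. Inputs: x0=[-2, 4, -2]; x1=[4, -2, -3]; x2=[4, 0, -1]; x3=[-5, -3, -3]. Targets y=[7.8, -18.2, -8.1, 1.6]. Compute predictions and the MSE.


ŷ0 = (-2.0)·(-2) + (1.5)·(4) + (1.9)·(-2) + 0.1 = 6.3
ŷ1 = (-2.0)·(4) + (1.5)·(-2) + (1.9)·(-3) + 0.1 = -16.6
ŷ2 = (-2.0)·(4) + (1.5)·(0) + (1.9)·(-1) + 0.1 = -9.8
ŷ3 = (-2.0)·(-5) + (1.5)·(-3) + (1.9)·(-3) + 0.1 = -0.1
errors² = [2.25, 2.56, 2.89, 2.89]
MSE = 10.5900/4 = 2.6475

2.6475


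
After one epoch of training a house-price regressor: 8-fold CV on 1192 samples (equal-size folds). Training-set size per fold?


Fold size = 1192/8 = 149
Training per fold = 1192 - 149 = 1043

1043


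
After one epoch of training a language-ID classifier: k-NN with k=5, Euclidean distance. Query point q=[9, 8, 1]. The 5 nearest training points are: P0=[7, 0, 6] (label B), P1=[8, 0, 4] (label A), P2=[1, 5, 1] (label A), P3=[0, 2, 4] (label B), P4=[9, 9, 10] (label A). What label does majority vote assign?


d(q,P0) = 9.6437  (label B)
d(q,P1) = 8.6023  (label A)
d(q,P2) = 8.544  (label A)
d(q,P3) = 11.225  (label B)
d(q,P4) = 9.0554  (label A)
Votes: A=3, B=2
Majority → A

A


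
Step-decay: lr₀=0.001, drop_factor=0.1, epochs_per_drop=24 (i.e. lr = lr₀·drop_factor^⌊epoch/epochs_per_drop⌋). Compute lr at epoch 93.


n_drops = ⌊93/24⌋ = 3
lr = 0.001·0.1^3 = 0.001·0.001 = 0.000001

0.000001


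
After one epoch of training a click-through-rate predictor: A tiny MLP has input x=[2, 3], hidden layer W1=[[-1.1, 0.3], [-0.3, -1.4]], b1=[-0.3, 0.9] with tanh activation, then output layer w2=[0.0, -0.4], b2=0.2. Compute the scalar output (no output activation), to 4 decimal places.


z1[0] = (-1.1)·(2) + (0.3)·(3) - 0.3 = -1.6
z1[1] = (-0.3)·(2) + (-1.4)·(3) + 0.9 = -3.9
h = tanh(z1) = [-0.9217, -0.9992]
output = (0.0)·(-0.9217) + (-0.4)·(-0.9992) + 0.2 = 0.5997

0.5997


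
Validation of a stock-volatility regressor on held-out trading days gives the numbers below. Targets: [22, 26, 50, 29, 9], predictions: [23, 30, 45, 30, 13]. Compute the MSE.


Squared errors: (22-23)²=1, (26-30)²=16, (50-45)²=25, (29-30)²=1, (9-13)²=16
Sum = 59
MSE = 59/5 = 59/5

59/5


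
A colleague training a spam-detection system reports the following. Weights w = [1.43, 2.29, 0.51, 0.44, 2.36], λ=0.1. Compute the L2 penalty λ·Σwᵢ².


‖w‖₂² = (1.43)² + (2.29)² + (0.51)² + (0.44)² + (2.36)²
     = 2.0449 + 5.2441 + 0.2601 + 0.1936 + 5.5696
     = 13.3123
λ·‖w‖₂² = 0.1·13.3123 = 1.33123

1.33123


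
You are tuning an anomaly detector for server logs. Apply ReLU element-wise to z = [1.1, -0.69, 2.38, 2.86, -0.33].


ReLU(1.1) = max(0, 1.1) = 1.1
ReLU(-0.69) = max(0, -0.69) = 0.0
ReLU(2.38) = max(0, 2.38) = 2.38
ReLU(2.86) = max(0, 2.86) = 2.86
ReLU(-0.33) = max(0, -0.33) = 0.0
result = [1.1, 0.0, 2.38, 2.86, 0.0]

[1.1, 0.0, 2.38, 2.86, 0.0]


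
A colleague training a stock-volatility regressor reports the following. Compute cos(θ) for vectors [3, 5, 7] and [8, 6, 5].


A·B = 3·8 + 5·6 + 7·5 = 89
‖A‖ = √83 = 9.1104, ‖B‖ = √125 = 11.1803
cos = 89/(√83·√125) = 89/√10375 = 0.8738

0.8738


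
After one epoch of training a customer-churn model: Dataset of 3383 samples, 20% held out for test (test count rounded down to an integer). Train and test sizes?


Test = ⌊3383·20/100⌋ = 676
Train = 3383 - 676 = 2707

Train: 2707, Test: 676


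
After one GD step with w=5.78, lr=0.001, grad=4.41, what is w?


w_new = w - α·∇
= 5.78 - 0.001·4.41
= 5.78 - 0.00441
= 5.77559

5.77559


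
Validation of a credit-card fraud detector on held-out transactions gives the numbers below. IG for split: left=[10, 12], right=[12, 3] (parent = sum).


Parent = [22, 15], H_parent = 0.974
H_left = 0.994 (n=22), H_right = 0.7219 (n=15)
H_children = (22/37)·0.994 + (15/37)·0.7219 = 0.8837
IG = 0.974 - 0.8837 = 0.0903

0.0903


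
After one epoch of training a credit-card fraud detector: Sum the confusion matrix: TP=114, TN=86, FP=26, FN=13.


Total = TP + TN + FP + FN
= 114 + 86 + 26 + 13
= 239
(Predicted positive: 140, predicted negative: 99)

239


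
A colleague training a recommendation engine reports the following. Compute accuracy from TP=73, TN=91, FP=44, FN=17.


Accuracy = (TP+TN)/(TP+TN+FP+FN)
= (73+91)/(225)
= 164/225 = 72.89%

72.89%


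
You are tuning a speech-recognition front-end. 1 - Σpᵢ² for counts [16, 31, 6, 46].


Probabilities: [16/99, 31/99, 6/99, 46/99] ≈ [0.1616, 0.3131, 0.0606, 0.4646]
Σpᵢ² = (256 + 961 + 36 + 2116)/99² = 3369/9801
Gini = 1 - Σpᵢ² = 1 - 3369/9801 = 0.6563

0.6563


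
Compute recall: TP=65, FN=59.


Recall = TP/(TP+FN)
= 65/(65+59)
= 65/124 = 52.42%

52.42%


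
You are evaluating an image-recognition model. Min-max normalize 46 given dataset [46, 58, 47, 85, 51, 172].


min=46, max=172
(46-46)/(172-46) = 0/126 = 0.0

0.0


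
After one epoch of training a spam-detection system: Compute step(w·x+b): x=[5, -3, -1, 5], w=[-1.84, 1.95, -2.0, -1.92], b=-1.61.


z = (5)·(-1.84) + (-3)·(1.95) + (-1)·(-2.0) + (5)·(-1.92) - 1.61
  = -24.26
step(z) = 0 (z<0)

0


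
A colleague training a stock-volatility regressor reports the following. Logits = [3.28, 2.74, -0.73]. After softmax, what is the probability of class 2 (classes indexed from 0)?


Exponentials: e^3.28=26.5758, e^2.74=15.487, e^-0.73=0.4819
Sum = 42.5447
Softmax = [0.6247, 0.364, 0.0113]
p[2] = 0.4819/42.5447 = 0.0113

0.0113


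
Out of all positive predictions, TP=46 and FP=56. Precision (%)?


Precision = TP/(TP+FP)
= 46/(46+56)
= 46/102 = 45.1%

45.1%


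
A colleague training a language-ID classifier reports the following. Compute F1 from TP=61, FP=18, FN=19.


Precision = 61/79 = 0.7722
Recall = 61/80 = 0.7625
F1 = 2·P·R/(P+R) = 2·TP/(2·TP+FP+FN) = 122/(122+18+19) = 122/159 = 0.7673

0.7673


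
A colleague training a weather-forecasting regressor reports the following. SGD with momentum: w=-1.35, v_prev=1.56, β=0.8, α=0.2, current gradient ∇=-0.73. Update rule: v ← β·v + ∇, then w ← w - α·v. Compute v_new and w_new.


v_new = 0.8·1.56 - 0.73 = 1.248 - 0.73 = 0.518
w_new = -1.35 - 0.2·0.518 = -1.35 - 0.1036 = -1.4536

v_new=0.518, w_new=-1.4536


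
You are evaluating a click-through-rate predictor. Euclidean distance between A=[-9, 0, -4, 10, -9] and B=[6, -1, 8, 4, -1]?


d = √((-9-6)² + (0+ 1)² + (-4-8)² + (10-4)² + (-9+ 1)²)
  = √(225 + 1 + 144 + 36 + 64)
  = √470 = 21.6795

21.6795


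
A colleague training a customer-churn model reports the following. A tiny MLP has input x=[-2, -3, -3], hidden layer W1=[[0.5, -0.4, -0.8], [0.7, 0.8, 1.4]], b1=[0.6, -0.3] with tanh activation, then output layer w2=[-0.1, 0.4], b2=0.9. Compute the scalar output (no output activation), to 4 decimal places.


z1[0] = (0.5)·(-2) + (-0.4)·(-3) + (-0.8)·(-3) + 0.6 = 3.2
z1[1] = (0.7)·(-2) + (0.8)·(-3) + (1.4)·(-3) - 0.3 = -8.3
h = tanh(z1) = [0.9967, -1.0]
output = (-0.1)·(0.9967) + (0.4)·(-1.0) + 0.9 = 0.4003

0.4003


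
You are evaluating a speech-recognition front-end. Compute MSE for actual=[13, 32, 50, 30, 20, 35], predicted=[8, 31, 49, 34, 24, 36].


Squared errors: (13-8)²=25, (32-31)²=1, (50-49)²=1, (30-34)²=16, (20-24)²=16, (35-36)²=1
Sum = 60
MSE = 60/6 = 10

10


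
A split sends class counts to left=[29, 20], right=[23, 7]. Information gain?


Parent = [52, 27], H_parent = 0.9265
H_left = 0.9755 (n=49), H_right = 0.7838 (n=30)
H_children = (49/79)·0.9755 + (30/79)·0.7838 = 0.9027
IG = 0.9265 - 0.9027 = 0.0238

0.0238


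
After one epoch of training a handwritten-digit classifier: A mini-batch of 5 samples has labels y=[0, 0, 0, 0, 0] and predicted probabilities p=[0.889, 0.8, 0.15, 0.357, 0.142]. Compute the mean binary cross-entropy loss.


L[0] = -ln(1-0.889) = -ln(0.111) = 2.1982
L[1] = -ln(1-0.8) = -ln(0.2) = 1.6094
L[2] = -ln(1-0.15) = -ln(0.85) = 0.1625
L[3] = -ln(1-0.357) = -ln(0.643) = 0.4416
L[4] = -ln(1-0.142) = -ln(0.858) = 0.1532
mean = (2.1982 + 1.6094 + 0.1625 + 0.4416 + 0.1532)/5 = 0.913

0.913


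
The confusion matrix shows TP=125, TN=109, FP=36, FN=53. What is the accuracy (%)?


Accuracy = (TP+TN)/(TP+TN+FP+FN)
= (125+109)/(323)
= 234/323 = 72.45%

72.45%


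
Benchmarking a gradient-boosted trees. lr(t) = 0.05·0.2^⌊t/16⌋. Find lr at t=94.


n_drops = ⌊94/16⌋ = 5
lr = 0.05·0.2^5 = 0.05·0.00032 = 0.000016

0.000016


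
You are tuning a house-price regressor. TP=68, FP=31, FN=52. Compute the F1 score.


Precision = 68/99 = 0.6869
Recall = 68/120 = 0.5667
F1 = 2·P·R/(P+R) = 2·TP/(2·TP+FP+FN) = 136/(136+31+52) = 136/219 = 0.621

0.621


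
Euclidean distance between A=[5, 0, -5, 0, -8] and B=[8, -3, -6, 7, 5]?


d = √((5-8)² + (0+ 3)² + (-5+ 6)² + (0-7)² + (-8-5)²)
  = √(9 + 9 + 1 + 49 + 169)
  = √237 = 15.3948

15.3948


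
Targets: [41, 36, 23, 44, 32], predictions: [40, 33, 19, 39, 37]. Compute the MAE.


Absolute errors: |41-40|=1, |36-33|=3, |23-19|=4, |44-39|=5, |32-37|=5
Sum = 18
MAE = 18/5 = 18/5

18/5


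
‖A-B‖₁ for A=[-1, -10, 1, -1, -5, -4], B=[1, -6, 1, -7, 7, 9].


d = |-1-1| + |-10+ 6| + |1-1| + |-1+ 7| + |-5-7| + |-4-9|
  = 2 + 4 + 0 + 6 + 12 + 13
  = 37

37


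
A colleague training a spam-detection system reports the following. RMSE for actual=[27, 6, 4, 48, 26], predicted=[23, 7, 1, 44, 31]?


MSE = 67/5 = 13.4
RMSE = √(67/5) = 3.6606

3.6606


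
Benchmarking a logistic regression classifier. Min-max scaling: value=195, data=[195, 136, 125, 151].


min=125, max=195
(195-125)/(195-125) = 70/70 = 1.0

1.0


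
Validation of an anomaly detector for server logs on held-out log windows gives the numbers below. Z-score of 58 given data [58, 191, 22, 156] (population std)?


μ = 106.75, σ = 69.0702
z = (58 - 106.75)/69.0702 = -0.7058

-0.7058


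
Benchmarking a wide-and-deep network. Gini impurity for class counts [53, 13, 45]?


Probabilities: [53/111, 13/111, 45/111] ≈ [0.4775, 0.1171, 0.4054]
Σpᵢ² = (2809 + 169 + 2025)/111² = 5003/12321
Gini = 1 - Σpᵢ² = 1 - 5003/12321 = 0.5939

0.5939


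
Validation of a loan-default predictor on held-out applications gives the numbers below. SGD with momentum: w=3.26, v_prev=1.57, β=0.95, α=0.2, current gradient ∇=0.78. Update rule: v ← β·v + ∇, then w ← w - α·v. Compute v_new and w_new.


v_new = 0.95·1.57 + 0.78 = 1.4915 + 0.78 = 2.2715
w_new = 3.26 - 0.2·2.2715 = 3.26 - 0.4543 = 2.8057

v_new=2.2715, w_new=2.8057


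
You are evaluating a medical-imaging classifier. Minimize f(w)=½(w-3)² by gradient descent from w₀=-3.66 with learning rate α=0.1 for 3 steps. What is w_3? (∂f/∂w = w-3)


step 1: grad = -3.66-3 = -6.66; w = -3.66 - 0.1·(-6.66) = -2.994
step 2: grad = -2.994-3 = -5.994; w = -2.994 - 0.1·(-5.994) = -2.3946
step 3: grad = -2.3946-3 = -5.3946; w = -2.3946 - 0.1·(-5.3946) = -1.85514

-1.85514


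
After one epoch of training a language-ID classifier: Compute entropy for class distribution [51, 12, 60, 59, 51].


Probabilities: [51/233, 12/233, 60/233, 59/233, 51/233] ≈ [0.2189, 0.0515, 0.2575, 0.2532, 0.2189]
H = -((51/233)·log₂(51/233) + (12/233)·log₂(12/233) + (60/233)·log₂(60/233) + (59/233)·log₂(59/233) + (51/233)·log₂(51/233))
  = 2.1857 bits

2.1857 bits


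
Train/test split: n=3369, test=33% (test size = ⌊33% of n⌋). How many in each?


Test = ⌊3369·33/100⌋ = 1111
Train = 3369 - 1111 = 2258

Train: 2258, Test: 1111


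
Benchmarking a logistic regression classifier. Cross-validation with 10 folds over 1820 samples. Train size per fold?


Fold size = 1820/10 = 182
Training per fold = 1820 - 182 = 1638

1638


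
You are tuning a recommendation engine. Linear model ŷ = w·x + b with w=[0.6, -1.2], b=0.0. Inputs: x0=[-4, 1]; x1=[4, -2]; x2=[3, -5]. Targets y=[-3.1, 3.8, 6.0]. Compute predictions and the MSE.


ŷ0 = (0.6)·(-4) + (-1.2)·(1) + 0.0 = -3.6
ŷ1 = (0.6)·(4) + (-1.2)·(-2) + 0.0 = 4.8
ŷ2 = (0.6)·(3) + (-1.2)·(-5) + 0.0 = 7.8
errors² = [0.25, 1.0, 3.24]
MSE = 4.4900/3 = 1.4967

1.4967


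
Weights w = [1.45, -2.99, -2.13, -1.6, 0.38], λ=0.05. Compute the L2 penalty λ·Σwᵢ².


‖w‖₂² = (1.45)² + (-2.99)² + (-2.13)² + (-1.6)² + (0.38)²
     = 2.1025 + 8.9401 + 4.5369 + 2.56 + 0.1444
     = 18.2839
λ·‖w‖₂² = 0.05·18.2839 = 0.914195

0.914195


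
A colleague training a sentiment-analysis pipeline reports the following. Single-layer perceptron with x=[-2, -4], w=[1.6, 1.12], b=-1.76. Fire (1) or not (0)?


z = (-2)·(1.6) + (-4)·(1.12) - 1.76
  = -9.44
step(z) = 0 (z<0)

0


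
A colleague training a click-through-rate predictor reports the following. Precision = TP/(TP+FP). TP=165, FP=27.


Precision = TP/(TP+FP)
= 165/(165+27)
= 165/192 = 85.94%

85.94%


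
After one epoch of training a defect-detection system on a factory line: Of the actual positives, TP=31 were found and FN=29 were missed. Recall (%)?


Recall = TP/(TP+FN)
= 31/(31+29)
= 31/60 = 51.67%

51.67%


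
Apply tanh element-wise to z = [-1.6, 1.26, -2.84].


tanh(-1.6) = -0.9217
tanh(1.26) = 0.8511
tanh(-2.84) = -0.9932
result = [-0.9217, 0.8511, -0.9932]

[-0.9217, 0.8511, -0.9932]


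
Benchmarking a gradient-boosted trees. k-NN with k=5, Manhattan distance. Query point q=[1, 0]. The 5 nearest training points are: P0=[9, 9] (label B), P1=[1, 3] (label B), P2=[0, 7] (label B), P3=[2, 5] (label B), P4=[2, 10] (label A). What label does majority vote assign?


d(q,P0) = 17  (label B)
d(q,P1) = 3  (label B)
d(q,P2) = 8  (label B)
d(q,P3) = 6  (label B)
d(q,P4) = 11  (label A)
Votes: A=1, B=4
Majority → B

B


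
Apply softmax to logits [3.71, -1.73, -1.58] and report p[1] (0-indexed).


Exponentials: e^3.71=40.8538, e^-1.73=0.1773, e^-1.58=0.206
Sum = 41.2371
Softmax = [0.9907, 0.0043, 0.005]
p[1] = 0.1773/41.2371 = 0.0043

0.0043


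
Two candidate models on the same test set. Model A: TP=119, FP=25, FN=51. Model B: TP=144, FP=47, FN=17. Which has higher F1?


Model A: P=119/144=0.8264, R=119/170=0.7, F1=2PR/(P+R)=2TP/(2TP+FP+FN)=238/314=0.758
Model B: P=144/191=0.7539, R=144/161=0.8944, F1=2PR/(P+R)=2TP/(2TP+FP+FN)=288/352=0.8182
0.758 < 0.8182 → Model B

Model B


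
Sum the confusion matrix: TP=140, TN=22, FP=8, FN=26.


Total = TP + TN + FP + FN
= 140 + 22 + 8 + 26
= 196
(Predicted positive: 148, predicted negative: 48)

196


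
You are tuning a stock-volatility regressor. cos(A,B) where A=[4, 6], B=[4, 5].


A·B = 4·4 + 6·5 = 46
‖A‖ = √52 = 7.2111, ‖B‖ = √41 = 6.4031
cos = 46/(√52·√41) = 46/√2132 = 0.9962

0.9962


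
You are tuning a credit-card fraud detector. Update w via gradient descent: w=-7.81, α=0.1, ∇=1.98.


w_new = w - α·∇
= -7.81 - 0.1·1.98
= -7.81 - 0.198
= -8.008

-8.008


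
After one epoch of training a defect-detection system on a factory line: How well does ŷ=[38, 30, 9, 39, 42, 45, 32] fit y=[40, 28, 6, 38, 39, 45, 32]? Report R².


ȳ = 32.5714
SS_res = Σ(y-ŷ)² = 27
SS_tot = Σ(y-ȳ)² = 1007.71
R² = 1 - SS_res/SS_tot = 1 - 0.0268 = 0.9732

0.9732


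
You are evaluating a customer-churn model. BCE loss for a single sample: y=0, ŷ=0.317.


BCE = -[y·ln(p) + (1-y)·ln(1-p)]
= -0 - 1·ln(1-0.317)
= -ln(0.683) = 0.3813

0.3813


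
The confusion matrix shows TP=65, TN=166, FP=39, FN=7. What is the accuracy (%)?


Accuracy = (TP+TN)/(TP+TN+FP+FN)
= (65+166)/(277)
= 231/277 = 83.39%

83.39%


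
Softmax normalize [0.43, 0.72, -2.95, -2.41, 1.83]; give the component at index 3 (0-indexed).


Exponentials: e^0.43=1.5373, e^0.72=2.0544, e^-2.95=0.0523, e^-2.41=0.0898, e^1.83=6.2339
Sum = 9.9677
Softmax = [0.1542, 0.2061, 0.0053, 0.009, 0.6254]
p[3] = 0.0898/9.9677 = 0.009

0.009


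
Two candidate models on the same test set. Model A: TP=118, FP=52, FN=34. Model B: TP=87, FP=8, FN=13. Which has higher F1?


Model A: P=118/170=0.6941, R=118/152=0.7763, F1=2PR/(P+R)=2TP/(2TP+FP+FN)=236/322=0.7329
Model B: P=87/95=0.9158, R=87/100=0.87, F1=2PR/(P+R)=2TP/(2TP+FP+FN)=174/195=0.8923
0.7329 < 0.8923 → Model B

Model B


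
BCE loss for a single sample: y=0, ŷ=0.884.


BCE = -[y·ln(p) + (1-y)·ln(1-p)]
= -0 - 1·ln(1-0.884)
= -ln(0.116) = 2.1542

2.1542


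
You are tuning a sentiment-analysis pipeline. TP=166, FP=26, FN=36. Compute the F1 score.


Precision = 166/192 = 0.8646
Recall = 166/202 = 0.8218
F1 = 2·P·R/(P+R) = 2·TP/(2·TP+FP+FN) = 332/(332+26+36) = 332/394 = 0.8426

0.8426


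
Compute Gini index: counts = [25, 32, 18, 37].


Probabilities: [25/112, 32/112, 18/112, 37/112] ≈ [0.2232, 0.2857, 0.1607, 0.3304]
Σpᵢ² = (625 + 1024 + 324 + 1369)/112² = 3342/12544
Gini = 1 - Σpᵢ² = 1 - 3342/12544 = 0.7336

0.7336


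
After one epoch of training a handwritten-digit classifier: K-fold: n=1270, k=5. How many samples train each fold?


Fold size = 1270/5 = 254
Training per fold = 1270 - 254 = 1016

1016


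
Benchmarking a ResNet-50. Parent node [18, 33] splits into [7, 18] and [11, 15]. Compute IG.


Parent = [18, 33], H_parent = 0.9367
H_left = 0.8555 (n=25), H_right = 0.9829 (n=26)
H_children = (25/51)·0.8555 + (26/51)·0.9829 = 0.9204
IG = 0.9367 - 0.9204 = 0.0163

0.0163


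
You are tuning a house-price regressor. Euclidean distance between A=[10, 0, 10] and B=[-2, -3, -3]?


d = √((10+ 2)² + (0+ 3)² + (10+ 3)²)
  = √(144 + 9 + 169)
  = √322 = 17.9444

17.9444


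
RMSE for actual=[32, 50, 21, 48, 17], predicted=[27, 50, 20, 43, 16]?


MSE = 52/5 = 10.4
RMSE = √(52/5) = 3.2249

3.2249


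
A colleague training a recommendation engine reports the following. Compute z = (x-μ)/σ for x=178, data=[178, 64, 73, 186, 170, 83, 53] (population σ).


μ = 115.2857, σ = 55.1199
z = (178 - 115.2857)/55.1199 = 1.1378

1.1378


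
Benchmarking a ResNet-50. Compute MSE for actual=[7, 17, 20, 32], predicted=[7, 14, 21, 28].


Squared errors: (7-7)²=0, (17-14)²=9, (20-21)²=1, (32-28)²=16
Sum = 26
MSE = 26/4 = 13/2

13/2


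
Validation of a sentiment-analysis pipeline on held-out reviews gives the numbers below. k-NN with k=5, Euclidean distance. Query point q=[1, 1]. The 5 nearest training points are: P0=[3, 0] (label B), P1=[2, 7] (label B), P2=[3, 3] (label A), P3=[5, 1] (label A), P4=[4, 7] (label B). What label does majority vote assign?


d(q,P0) = 2.2361  (label B)
d(q,P1) = 6.0828  (label B)
d(q,P2) = 2.8284  (label A)
d(q,P3) = 4.0  (label A)
d(q,P4) = 6.7082  (label B)
Votes: A=2, B=3
Majority → B

B


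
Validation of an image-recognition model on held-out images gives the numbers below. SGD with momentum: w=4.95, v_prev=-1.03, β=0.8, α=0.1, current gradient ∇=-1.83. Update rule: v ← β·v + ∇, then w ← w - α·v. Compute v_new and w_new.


v_new = 0.8·-1.03 - 1.83 = -0.824 - 1.83 = -2.654
w_new = 4.95 - 0.1·-2.654 = 4.95 + 0.2654 = 5.2154

v_new=-2.654, w_new=5.2154


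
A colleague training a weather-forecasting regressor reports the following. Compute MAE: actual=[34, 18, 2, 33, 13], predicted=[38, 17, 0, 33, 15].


Absolute errors: |34-38|=4, |18-17|=1, |2-0|=2, |33-33|=0, |13-15|=2
Sum = 9
MAE = 9/5 = 9/5

9/5


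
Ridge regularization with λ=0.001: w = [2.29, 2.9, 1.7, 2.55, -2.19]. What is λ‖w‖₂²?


‖w‖₂² = (2.29)² + (2.9)² + (1.7)² + (2.55)² + (-2.19)²
     = 5.2441 + 8.41 + 2.89 + 6.5025 + 4.7961
     = 27.8427
λ·‖w‖₂² = 0.001·27.8427 = 0.027843

0.027843


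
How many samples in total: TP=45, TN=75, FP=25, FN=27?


Total = TP + TN + FP + FN
= 45 + 75 + 25 + 27
= 172
(Predicted positive: 70, predicted negative: 102)

172


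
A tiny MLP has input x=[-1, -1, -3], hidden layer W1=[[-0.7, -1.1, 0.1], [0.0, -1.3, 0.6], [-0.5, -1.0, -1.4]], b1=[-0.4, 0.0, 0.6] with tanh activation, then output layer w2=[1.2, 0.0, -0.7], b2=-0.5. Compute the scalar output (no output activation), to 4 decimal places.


z1[0] = (-0.7)·(-1) + (-1.1)·(-1) + (0.1)·(-3) - 0.4 = 1.1
z1[1] = (0.0)·(-1) + (-1.3)·(-1) + (0.6)·(-3) + 0.0 = -0.5
z1[2] = (-0.5)·(-1) + (-1.0)·(-1) + (-1.4)·(-3) + 0.6 = 6.3
h = tanh(z1) = [0.8005, -0.4621, 1.0]
output = (1.2)·(0.8005) + (0.0)·(-0.4621) + (-0.7)·(1.0) - 0.5 = -0.2394

-0.2394


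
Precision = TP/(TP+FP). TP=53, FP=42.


Precision = TP/(TP+FP)
= 53/(53+42)
= 53/95 = 55.79%

55.79%


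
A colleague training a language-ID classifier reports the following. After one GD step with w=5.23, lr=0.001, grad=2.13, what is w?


w_new = w - α·∇
= 5.23 - 0.001·2.13
= 5.23 - 0.00213
= 5.22787

5.22787


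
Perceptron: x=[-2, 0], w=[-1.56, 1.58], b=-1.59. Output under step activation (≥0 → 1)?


z = (-2)·(-1.56) + (0)·(1.58) - 1.59
  = 1.53
step(z) = 1 (z≥0)

1


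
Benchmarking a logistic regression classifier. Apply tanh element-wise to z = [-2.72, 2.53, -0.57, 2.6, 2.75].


tanh(-2.72) = -0.9914
tanh(2.53) = 0.9874
tanh(-0.57) = -0.5154
tanh(2.6) = 0.989
tanh(2.75) = 0.9919
result = [-0.9914, 0.9874, -0.5154, 0.989, 0.9919]

[-0.9914, 0.9874, -0.5154, 0.989, 0.9919]


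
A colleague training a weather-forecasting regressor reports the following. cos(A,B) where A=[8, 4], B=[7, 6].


A·B = 8·7 + 4·6 = 80
‖A‖ = √80 = 8.9443, ‖B‖ = √85 = 9.2195
cos = 80/(√80·√85) = 80/√6800 = 0.9701

0.9701


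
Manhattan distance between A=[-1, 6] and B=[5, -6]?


d = |-1-5| + |6+ 6|
  = 6 + 12
  = 18

18


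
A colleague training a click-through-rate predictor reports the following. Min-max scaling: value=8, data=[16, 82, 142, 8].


min=8, max=142
(8-8)/(142-8) = 0/134 = 0.0

0.0


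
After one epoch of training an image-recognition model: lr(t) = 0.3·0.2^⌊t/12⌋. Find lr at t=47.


n_drops = ⌊47/12⌋ = 3
lr = 0.3·0.2^3 = 0.3·0.008 = 0.0024

0.0024


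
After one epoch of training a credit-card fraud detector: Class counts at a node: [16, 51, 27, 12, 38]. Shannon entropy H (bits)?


Probabilities: [16/144, 51/144, 27/144, 12/144, 38/144] ≈ [0.1111, 0.3542, 0.1875, 0.0833, 0.2639]
H = -((16/144)·log₂(16/144) + (51/144)·log₂(51/144) + (27/144)·log₂(27/144) + (12/144)·log₂(12/144) + (38/144)·log₂(38/144))
  = 2.1413 bits

2.1413 bits


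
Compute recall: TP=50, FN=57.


Recall = TP/(TP+FN)
= 50/(50+57)
= 50/107 = 46.73%

46.73%


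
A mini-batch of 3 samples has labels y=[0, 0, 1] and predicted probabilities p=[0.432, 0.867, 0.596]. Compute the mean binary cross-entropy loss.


L[0] = -ln(1-0.432) = -ln(0.568) = 0.5656
L[1] = -ln(1-0.867) = -ln(0.133) = 2.0174
L[2] = -ln(0.596) = 0.5175
mean = (0.5656 + 2.0174 + 0.5175)/3 = 1.0335

1.0335


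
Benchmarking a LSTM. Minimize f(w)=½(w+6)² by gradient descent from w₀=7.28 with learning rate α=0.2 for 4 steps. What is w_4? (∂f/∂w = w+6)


step 1: grad = 7.28+6 = 13.28; w = 7.28 - 0.2·(13.28) = 4.624
step 2: grad = 4.624+6 = 10.624; w = 4.624 - 0.2·(10.624) = 2.4992
step 3: grad = 2.4992+6 = 8.4992; w = 2.4992 - 0.2·(8.4992) = 0.79936
step 4: grad = 0.79936+6 = 6.79936; w = 0.79936 - 0.2·(6.79936) = -0.560512

-0.560512


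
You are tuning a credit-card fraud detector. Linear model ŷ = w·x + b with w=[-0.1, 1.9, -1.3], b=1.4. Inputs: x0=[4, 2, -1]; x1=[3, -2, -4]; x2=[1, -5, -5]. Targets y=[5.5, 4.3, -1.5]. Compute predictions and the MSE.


ŷ0 = (-0.1)·(4) + (1.9)·(2) + (-1.3)·(-1) + 1.4 = 6.1
ŷ1 = (-0.1)·(3) + (1.9)·(-2) + (-1.3)·(-4) + 1.4 = 2.5
ŷ2 = (-0.1)·(1) + (1.9)·(-5) + (-1.3)·(-5) + 1.4 = -1.7
errors² = [0.36, 3.24, 0.04]
MSE = 3.6400/3 = 1.2133

1.2133


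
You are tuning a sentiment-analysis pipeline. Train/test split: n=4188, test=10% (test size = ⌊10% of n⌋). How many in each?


Test = ⌊4188·10/100⌋ = 418
Train = 4188 - 418 = 3770

Train: 3770, Test: 418


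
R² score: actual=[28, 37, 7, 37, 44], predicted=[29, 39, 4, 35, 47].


ȳ = 30.6
SS_res = Σ(y-ŷ)² = 27
SS_tot = Σ(y-ȳ)² = 825.2
R² = 1 - SS_res/SS_tot = 1 - 0.0327 = 0.9673

0.9673


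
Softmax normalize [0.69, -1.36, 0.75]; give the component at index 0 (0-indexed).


Exponentials: e^0.69=1.9937, e^-1.36=0.2567, e^0.75=2.117
Sum = 4.3674
Softmax = [0.4565, 0.0588, 0.4847]
p[0] = 1.9937/4.3674 = 0.4565

0.4565


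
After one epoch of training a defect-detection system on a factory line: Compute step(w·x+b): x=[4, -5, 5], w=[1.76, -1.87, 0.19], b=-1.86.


z = (4)·(1.76) + (-5)·(-1.87) + (5)·(0.19) - 1.86
  = 15.48
step(z) = 1 (z≥0)

1
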